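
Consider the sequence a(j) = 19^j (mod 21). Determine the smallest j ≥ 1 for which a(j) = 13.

3

a(0) = 1; a(1) = 19; a(2) = 4; a(3) = 13; a(4) = 16; a(5) = 10; a(6) = 1.
The sequence repeats with period 6.
The value 13 first appears (with j ≥ 1) at a(3).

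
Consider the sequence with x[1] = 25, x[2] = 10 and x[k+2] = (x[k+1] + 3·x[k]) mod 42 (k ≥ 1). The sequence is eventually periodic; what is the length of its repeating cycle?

Listing terms: x[1] = 25,  x[2] = 10,  x[3] = 1,  x[4] = 31,  x[5] = 34,  x[6] = 1,  x[7] = 19,  x[8] = 22,  x[9] = 37,  x[10] = 19,  x[11] = 4,  x[12] = 19,  x[13] = 31,  x[14] = 4,  x[15] = 13,  x[16] = 25,  x[17] = 22,  x[18] = 13,  x[19] = 37,  x[20] = 34,  x[21] = 19,  x[22] = 37,  x[23] = 10,  x[24] = 37,  x[25] = 25,  x[26] = 10.
The sequence repeats with period 24.

24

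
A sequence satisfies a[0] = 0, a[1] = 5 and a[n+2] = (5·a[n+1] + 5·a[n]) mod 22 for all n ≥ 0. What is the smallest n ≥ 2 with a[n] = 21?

a[0] = 0,  a[1] = 5,  a[2] = 3,  a[3] = 18,  a[4] = 17,  a[5] = 21,  a[6] = 14,  a[7] = 21,  a[8] = 21,  a[9] = 12,  a[10] = 11,  a[11] = 5,  a[12] = 14,  a[13] = 7,  a[14] = 17,  a[15] = 10,  a[16] = 3,  a[17] = 21,  a[18] = 10,  a[19] = 1,  a[20] = 11,  a[21] = 16,  a[22] = 3,  a[23] = 7,  a[24] = 6,  a[25] = 21,  a[26] = 3,  a[27] = 10,  a[28] = 21,  a[29] = 1,  a[30] = 0,  a[31] = 5.
The sequence repeats with period 30.
The value 21 first appears (with n ≥ 2) at a[5].

5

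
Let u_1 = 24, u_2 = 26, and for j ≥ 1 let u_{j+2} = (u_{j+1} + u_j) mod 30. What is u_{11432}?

Listing terms: u_1 = 24, u_2 = 26, u_3 = 20, u_4 = 16, u_5 = 6, u_6 = 22, u_7 = 28, u_8 = 20, u_9 = 18, u_{10} = 8, u_{11} = 26, u_{12} = 4, u_{13} = 0, u_{14} = 4, u_{15} = 4, u_{16} = 8, u_{17} = 12, u_{18} = 20, u_{19} = 2, u_{20} = 22, u_{21} = 24, u_{22} = 16, u_{23} = 10, u_{24} = 26, u_{25} = 6, u_{26} = 2, u_{27} = 8, u_{28} = 10, u_{29} = 18, u_{30} = 28, u_{31} = 16, u_{32} = 14, u_{33} = 0, u_{34} = 14, u_{35} = 14, u_{36} = 28, u_{37} = 12, u_{38} = 10, u_{39} = 22, u_{40} = 2, u_{41} = 24, u_{42} = 26.
The sequence repeats with period 40.
(11432 - 1) mod 40 = 31, so u_{11432} = u_{32} = 14.

14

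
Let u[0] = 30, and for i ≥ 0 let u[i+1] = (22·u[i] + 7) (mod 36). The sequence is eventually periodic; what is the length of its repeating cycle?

Computing terms: u[0] = 30, u[1] = 19, u[2] = 29, u[3] = 33, u[4] = 13, u[5] = 5, u[6] = 9, u[7] = 25, u[8] = 17, u[9] = 21, u[10] = 1, u[11] = 29.
Since u[11] = u[2] = 29, the sequence is eventually periodic: after a pre-period of length 2 it cycles with period 9.

9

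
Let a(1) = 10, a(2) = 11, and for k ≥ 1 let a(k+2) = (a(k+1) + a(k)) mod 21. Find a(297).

We have a(1) = 10, a(2) = 11, a(3) = 0, a(4) = 11, a(5) = 11, a(6) = 1, a(7) = 12, a(8) = 13, a(9) = 4, a(10) = 17, a(11) = 0, a(12) = 17, a(13) = 17, a(14) = 13, a(15) = 9, a(16) = 1, a(17) = 10, a(18) = 11.
The sequence repeats with period 16.
So a(297) = a(1 + ((297-1) mod 16)) = a(9) = 4.

4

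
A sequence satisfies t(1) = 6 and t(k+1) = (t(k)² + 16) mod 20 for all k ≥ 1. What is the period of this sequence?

3

We have t(1) = 6,  t(2) = 12,  t(3) = 0,  t(4) = 16,  t(5) = 12.
Since t(5) = t(2) = 12, the sequence is eventually periodic: after a pre-period of length 1 it cycles with period 3.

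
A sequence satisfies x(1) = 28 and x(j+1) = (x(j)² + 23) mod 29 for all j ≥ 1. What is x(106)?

We have x(1) = 28,  x(2) = 24,  x(3) = 19,  x(4) = 7,  x(5) = 14,  x(6) = 16,  x(7) = 18,  x(8) = 28.
The sequence repeats with period 7.
So x(106) = x(1 + ((106-1) mod 7)) = x(1) = 28.

28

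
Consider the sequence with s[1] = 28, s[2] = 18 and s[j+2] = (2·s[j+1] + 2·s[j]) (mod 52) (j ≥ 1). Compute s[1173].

20

We have s[1] = 28; s[2] = 18; s[3] = 40; s[4] = 12; s[5] = 0; s[6] = 24; s[7] = 48; s[8] = 40; s[9] = 20; s[10] = 16; s[11] = 20; s[12] = 20; s[13] = 28; s[14] = 44; s[15] = 40; s[16] = 12.
Since (s[15], s[16]) = (s[3], s[4]) = (40, 12) (two consecutive terms determine the rest), the sequence is eventually periodic: after a pre-period of length 2 it cycles with period 12.
For j ≥ 3, s[j] depends only on (j - 3) mod 12. (1173 - 3) mod 12 = 6, so s[1173] = s[9] = 20.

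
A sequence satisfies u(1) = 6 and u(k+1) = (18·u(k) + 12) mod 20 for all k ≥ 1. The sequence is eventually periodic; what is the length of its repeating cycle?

Listing terms: u(1) = 6; u(2) = 0; u(3) = 12; u(4) = 8; u(5) = 16; u(6) = 0.
Since u(6) = u(2) = 0, the sequence is eventually periodic: after a pre-period of length 1 it cycles with period 4.

4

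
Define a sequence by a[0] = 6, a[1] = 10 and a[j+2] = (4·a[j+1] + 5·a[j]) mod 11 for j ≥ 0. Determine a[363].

0

Computing terms: a[0] = 6; a[1] = 10; a[2] = 4; a[3] = 0; a[4] = 9; a[5] = 3; a[6] = 2; a[7] = 1; a[8] = 3; a[9] = 6; a[10] = 6; a[11] = 10.
Since (a[10], a[11]) = (a[0], a[1]) = (6, 10) (two consecutive terms determine the rest), the sequence is periodic with period 10.
So a[363] = a[0 + ((363-0) mod 10)] = a[3] = 0.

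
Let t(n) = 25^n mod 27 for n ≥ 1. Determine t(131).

22

We have t(1) = 25, t(2) = 4, t(3) = 19, t(4) = 16, t(5) = 22, t(6) = 10, t(7) = 7, t(8) = 13, t(9) = 1, t(10) = 25.
Since t(10) = t(1) = 25, the sequence is periodic with period 9.
(131 - 1) mod 9 = 4, so t(131) = t(5) = 22.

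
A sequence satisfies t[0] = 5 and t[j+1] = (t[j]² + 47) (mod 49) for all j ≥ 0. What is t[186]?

44

We have t[0] = 5; t[1] = 23; t[2] = 37; t[3] = 44; t[4] = 23.
Since t[4] = t[1] = 23, the sequence is eventually periodic: after a pre-period of length 1 it cycles with period 3.
For j ≥ 1, t[j] depends only on (j - 1) mod 3. (186 - 1) mod 3 = 2, so t[186] = t[3] = 44.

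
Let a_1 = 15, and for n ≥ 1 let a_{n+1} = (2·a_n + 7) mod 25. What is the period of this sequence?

a_1 = 15,  a_2 = 12,  a_3 = 6,  a_4 = 19,  a_5 = 20,  a_6 = 22,  a_7 = 1,  a_8 = 9,  a_9 = 0,  a_{10} = 7,  a_{11} = 21,  a_{12} = 24,  a_{13} = 5,  a_{14} = 17,  a_{15} = 16,  a_{16} = 14,  a_{17} = 10,  a_{18} = 2,  a_{19} = 11,  a_{20} = 4,  a_{21} = 15.
The sequence repeats with period 20.

20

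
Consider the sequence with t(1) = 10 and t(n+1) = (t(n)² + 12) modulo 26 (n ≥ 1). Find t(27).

We have t(1) = 10,  t(2) = 8,  t(3) = 24,  t(4) = 16,  t(5) = 8.
Since t(5) = t(2) = 8, the sequence is eventually periodic: after a pre-period of length 1 it cycles with period 3.
For n ≥ 2, t(n) depends only on (n - 2) mod 3. (27 - 2) mod 3 = 1, so t(27) = t(3) = 24.

24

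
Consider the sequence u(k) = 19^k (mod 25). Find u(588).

16

We have u(1) = 19,  u(2) = 11,  u(3) = 9,  u(4) = 21,  u(5) = 24,  u(6) = 6,  u(7) = 14,  u(8) = 16,  u(9) = 4,  u(10) = 1,  u(11) = 19.
The sequence repeats with period 10.
(588 - 1) mod 10 = 7, so u(588) = u(8) = 16.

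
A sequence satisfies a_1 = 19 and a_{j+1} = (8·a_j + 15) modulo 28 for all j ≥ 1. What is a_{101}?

7

Computing terms: a_1 = 19, a_2 = 27, a_3 = 7, a_4 = 15, a_5 = 23, a_6 = 3, a_7 = 11, a_8 = 19.
The sequence repeats with period 7.
So a_{101} = a_{1 + ((101-1) mod 7)} = a_3 = 7.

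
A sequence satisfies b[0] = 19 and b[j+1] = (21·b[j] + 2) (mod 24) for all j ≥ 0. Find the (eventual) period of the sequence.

Computing terms: b[0] = 19; b[1] = 17; b[2] = 23; b[3] = 5; b[4] = 11; b[5] = 17.
Since b[5] = b[1] = 17, the sequence is eventually periodic: after a pre-period of length 1 it cycles with period 4.

4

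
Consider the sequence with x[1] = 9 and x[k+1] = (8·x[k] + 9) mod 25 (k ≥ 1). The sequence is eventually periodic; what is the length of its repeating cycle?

We have x[1] = 9, x[2] = 6, x[3] = 7, x[4] = 15, x[5] = 4, x[6] = 16, x[7] = 12, x[8] = 5, x[9] = 24, x[10] = 1, x[11] = 17, x[12] = 20, x[13] = 19, x[14] = 11, x[15] = 22, x[16] = 10, x[17] = 14, x[18] = 21, x[19] = 2, x[20] = 0, x[21] = 9.
Since x[21] = x[1] = 9, the sequence is periodic with period 20.

20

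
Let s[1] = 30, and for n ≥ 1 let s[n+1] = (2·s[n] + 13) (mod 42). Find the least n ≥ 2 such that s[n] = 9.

We have s[1] = 30; s[2] = 31; s[3] = 33; s[4] = 37; s[5] = 3; s[6] = 19; s[7] = 9; s[8] = 31.
Since s[8] = s[2] = 31, the sequence is eventually periodic: after a pre-period of length 1 it cycles with period 6.
The value 9 first appears (with n ≥ 2) at s[7].

7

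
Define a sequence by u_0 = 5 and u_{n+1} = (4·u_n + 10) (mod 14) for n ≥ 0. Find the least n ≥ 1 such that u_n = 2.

1

We have u_0 = 5; u_1 = 2; u_2 = 4; u_3 = 12; u_4 = 2.
Since u_4 = u_1 = 2, the sequence is eventually periodic: after a pre-period of length 1 it cycles with period 3.
The value 2 first appears (with n ≥ 1) at u_1.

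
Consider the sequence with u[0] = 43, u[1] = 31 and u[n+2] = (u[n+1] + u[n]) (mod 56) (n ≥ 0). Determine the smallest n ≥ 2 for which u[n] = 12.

u[0] = 43,  u[1] = 31,  u[2] = 18,  u[3] = 49,  u[4] = 11,  u[5] = 4,  u[6] = 15,  u[7] = 19,  u[8] = 34,  u[9] = 53,  u[10] = 31,  u[11] = 28,  u[12] = 3,  u[13] = 31,  u[14] = 34,  u[15] = 9,  u[16] = 43,  u[17] = 52,  u[18] = 39,  u[19] = 35,  u[20] = 18,  u[21] = 53,  u[22] = 15,  u[23] = 12,  u[24] = 27,  u[25] = 39,  u[26] = 10,  u[27] = 49,  u[28] = 3,  u[29] = 52,  u[30] = 55,  u[31] = 51,  u[32] = 50,  u[33] = 45,  u[34] = 39,  u[35] = 28,  u[36] = 11,  u[37] = 39,  u[38] = 50,  u[39] = 33,  u[40] = 27,  u[41] = 4,  u[42] = 31,  u[43] = 35,  u[44] = 10,  u[45] = 45,  u[46] = 55,  u[47] = 44,  u[48] = 43,  u[49] = 31.
The sequence repeats with period 48.
The value 12 first appears (with n ≥ 2) at u[23].

23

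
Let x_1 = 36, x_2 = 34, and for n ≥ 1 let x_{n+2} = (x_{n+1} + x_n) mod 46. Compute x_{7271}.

8

x_1 = 36; x_2 = 34; x_3 = 24; x_4 = 12; x_5 = 36; x_6 = 2; x_7 = 38; x_8 = 40; x_9 = 32; x_{10} = 26; x_{11} = 12; x_{12} = 38; x_{13} = 4; x_{14} = 42; x_{15} = 0; x_{16} = 42; x_{17} = 42; x_{18} = 38; x_{19} = 34; x_{20} = 26; x_{21} = 14; x_{22} = 40; x_{23} = 8; x_{24} = 2; x_{25} = 10; x_{26} = 12; x_{27} = 22; x_{28} = 34; x_{29} = 10; x_{30} = 44; x_{31} = 8; x_{32} = 6; x_{33} = 14; x_{34} = 20; x_{35} = 34; x_{36} = 8; x_{37} = 42; x_{38} = 4; x_{39} = 0; x_{40} = 4; x_{41} = 4; x_{42} = 8; x_{43} = 12; x_{44} = 20; x_{45} = 32; x_{46} = 6; x_{47} = 38; x_{48} = 44; x_{49} = 36; x_{50} = 34.
The sequence repeats with period 48.
(7271 - 1) mod 48 = 22, so x_{7271} = x_{23} = 8.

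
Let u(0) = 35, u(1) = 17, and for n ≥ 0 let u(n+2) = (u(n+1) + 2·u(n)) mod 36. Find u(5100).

11

u(0) = 35,  u(1) = 17,  u(2) = 15,  u(3) = 13,  u(4) = 7,  u(5) = 33,  u(6) = 11,  u(7) = 5,  u(8) = 27,  u(9) = 1,  u(10) = 19,  u(11) = 21,  u(12) = 23,  u(13) = 29,  u(14) = 3,  u(15) = 25,  u(16) = 31,  u(17) = 9,  u(18) = 35,  u(19) = 17.
Since (u(18), u(19)) = (u(0), u(1)) = (35, 17) (two consecutive terms determine the rest), the sequence is periodic with period 18.
So u(5100) = u(0 + ((5100-0) mod 18)) = u(6) = 11.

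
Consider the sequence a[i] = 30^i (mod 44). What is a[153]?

We have a[1] = 30; a[2] = 20; a[3] = 28; a[4] = 4; a[5] = 32; a[6] = 36; a[7] = 24; a[8] = 16; a[9] = 40; a[10] = 12; a[11] = 8; a[12] = 20.
Since a[12] = a[2] = 20, the sequence is eventually periodic: after a pre-period of length 1 it cycles with period 10.
For i ≥ 2, a[i] depends only on (i - 2) mod 10. (153 - 2) mod 10 = 1, so a[153] = a[3] = 28.

28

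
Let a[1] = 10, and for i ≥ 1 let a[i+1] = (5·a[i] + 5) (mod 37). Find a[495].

13

Computing terms: a[1] = 10,  a[2] = 18,  a[3] = 21,  a[4] = 36,  a[5] = 0,  a[6] = 5,  a[7] = 30,  a[8] = 7,  a[9] = 3,  a[10] = 20,  a[11] = 31,  a[12] = 12,  a[13] = 28,  a[14] = 34,  a[15] = 27,  a[16] = 29,  a[17] = 2,  a[18] = 15,  a[19] = 6,  a[20] = 35,  a[21] = 32,  a[22] = 17,  a[23] = 16,  a[24] = 11,  a[25] = 23,  a[26] = 9,  a[27] = 13,  a[28] = 33,  a[29] = 22,  a[30] = 4,  a[31] = 25,  a[32] = 19,  a[33] = 26,  a[34] = 24,  a[35] = 14,  a[36] = 1,  a[37] = 10.
The sequence repeats with period 36.
So a[495] = a[1 + ((495-1) mod 36)] = a[27] = 13.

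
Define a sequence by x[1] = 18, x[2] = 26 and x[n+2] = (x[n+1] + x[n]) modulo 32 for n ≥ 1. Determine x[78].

Computing terms: x[1] = 18,  x[2] = 26,  x[3] = 12,  x[4] = 6,  x[5] = 18,  x[6] = 24,  x[7] = 10,  x[8] = 2,  x[9] = 12,  x[10] = 14,  x[11] = 26,  x[12] = 8,  x[13] = 2,  x[14] = 10,  x[15] = 12,  x[16] = 22,  x[17] = 2,  x[18] = 24,  x[19] = 26,  x[20] = 18,  x[21] = 12,  x[22] = 30,  x[23] = 10,  x[24] = 8,  x[25] = 18,  x[26] = 26.
Since (x[25], x[26]) = (x[1], x[2]) = (18, 26) (two consecutive terms determine the rest), the sequence is periodic with period 24.
(78 - 1) mod 24 = 5, so x[78] = x[6] = 24.

24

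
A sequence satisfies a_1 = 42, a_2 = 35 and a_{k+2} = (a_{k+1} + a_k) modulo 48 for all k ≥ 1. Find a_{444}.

a_1 = 42; a_2 = 35; a_3 = 29; a_4 = 16; a_5 = 45; a_6 = 13; a_7 = 10; a_8 = 23; a_9 = 33; a_{10} = 8; a_{11} = 41; a_{12} = 1; a_{13} = 42; a_{14} = 43; a_{15} = 37; a_{16} = 32; a_{17} = 21; a_{18} = 5; a_{19} = 26; a_{20} = 31; a_{21} = 9; a_{22} = 40; a_{23} = 1; a_{24} = 41; a_{25} = 42; a_{26} = 35.
Since (a_{25}, a_{26}) = (a_1, a_2) = (42, 35) (two consecutive terms determine the rest), the sequence is periodic with period 24.
So a_{444} = a_{1 + ((444-1) mod 24)} = a_{12} = 1.

1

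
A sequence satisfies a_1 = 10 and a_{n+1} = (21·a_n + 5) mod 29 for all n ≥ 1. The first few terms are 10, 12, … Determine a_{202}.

Computing terms: a_1 = 10; a_2 = 12; a_3 = 25; a_4 = 8; a_5 = 28; a_6 = 13; a_7 = 17; a_8 = 14; a_9 = 9; a_{10} = 20; a_{11} = 19; a_{12} = 27; a_{13} = 21; a_{14} = 11; a_{15} = 4; a_{16} = 2; a_{17} = 18; a_{18} = 6; a_{19} = 15; a_{20} = 1; a_{21} = 26; a_{22} = 0; a_{23} = 5; a_{24} = 23; a_{25} = 24; a_{26} = 16; a_{27} = 22; a_{28} = 3; a_{29} = 10.
The sequence repeats with period 28.
(202 - 1) mod 28 = 5, so a_{202} = a_6 = 13.

13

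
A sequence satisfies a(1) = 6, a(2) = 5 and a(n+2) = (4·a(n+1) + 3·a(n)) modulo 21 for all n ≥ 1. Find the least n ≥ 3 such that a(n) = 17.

Computing terms: a(1) = 6; a(2) = 5; a(3) = 17; a(4) = 20; a(5) = 5; a(6) = 17.
Since (a(5), a(6)) = (a(2), a(3)) = (5, 17) (two consecutive terms determine the rest), the sequence is eventually periodic: after a pre-period of length 1 it cycles with period 3.
The value 17 first appears (with n ≥ 3) at a(3).

3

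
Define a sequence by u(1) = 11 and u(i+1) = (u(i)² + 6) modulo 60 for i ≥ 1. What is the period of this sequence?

3

Computing terms: u(1) = 11, u(2) = 7, u(3) = 55, u(4) = 31, u(5) = 7.
Since u(5) = u(2) = 7, the sequence is eventually periodic: after a pre-period of length 1 it cycles with period 3.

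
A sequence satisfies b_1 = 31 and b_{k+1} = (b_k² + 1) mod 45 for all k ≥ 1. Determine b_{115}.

b_1 = 31; b_2 = 17; b_3 = 20; b_4 = 41; b_5 = 17.
Since b_5 = b_2 = 17, the sequence is eventually periodic: after a pre-period of length 1 it cycles with period 3.
For k ≥ 2, b_k depends only on (k - 2) mod 3. (115 - 2) mod 3 = 2, so b_{115} = b_4 = 41.

41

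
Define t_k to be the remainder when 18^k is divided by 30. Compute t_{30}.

Listing terms: t_1 = 18,  t_2 = 24,  t_3 = 12,  t_4 = 6,  t_5 = 18.
The sequence repeats with period 4.
(30 - 1) mod 4 = 1, so t_{30} = t_2 = 24.

24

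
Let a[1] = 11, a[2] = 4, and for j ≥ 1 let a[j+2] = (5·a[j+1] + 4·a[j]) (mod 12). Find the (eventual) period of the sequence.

Listing terms: a[1] = 11, a[2] = 4, a[3] = 4, a[4] = 0, a[5] = 4, a[6] = 8, a[7] = 8, a[8] = 0, a[9] = 8, a[10] = 4, a[11] = 4.
Since (a[10], a[11]) = (a[2], a[3]) = (4, 4) (two consecutive terms determine the rest), the sequence is eventually periodic: after a pre-period of length 1 it cycles with period 8.

8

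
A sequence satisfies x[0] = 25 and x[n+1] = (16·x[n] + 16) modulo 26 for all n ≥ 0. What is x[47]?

x[0] = 25; x[1] = 0; x[2] = 16; x[3] = 12; x[4] = 0.
Since x[4] = x[1] = 0, the sequence is eventually periodic: after a pre-period of length 1 it cycles with period 3.
For n ≥ 1, x[n] depends only on (n - 1) mod 3. (47 - 1) mod 3 = 1, so x[47] = x[2] = 16.

16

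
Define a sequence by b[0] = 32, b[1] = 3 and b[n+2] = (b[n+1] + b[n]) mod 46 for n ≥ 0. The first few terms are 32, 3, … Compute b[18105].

38

Listing terms: b[0] = 32, b[1] = 3, b[2] = 35, b[3] = 38, b[4] = 27, b[5] = 19, b[6] = 0, b[7] = 19, b[8] = 19, b[9] = 38, b[10] = 11, b[11] = 3, b[12] = 14, b[13] = 17, b[14] = 31, b[15] = 2, b[16] = 33, b[17] = 35, b[18] = 22, b[19] = 11, b[20] = 33, b[21] = 44, b[22] = 31, b[23] = 29, b[24] = 14, b[25] = 43, b[26] = 11, b[27] = 8, b[28] = 19, b[29] = 27, b[30] = 0, b[31] = 27, b[32] = 27, b[33] = 8, b[34] = 35, b[35] = 43, b[36] = 32, b[37] = 29, b[38] = 15, b[39] = 44, b[40] = 13, b[41] = 11, b[42] = 24, b[43] = 35, b[44] = 13, b[45] = 2, b[46] = 15, b[47] = 17, b[48] = 32, b[49] = 3.
Since (b[48], b[49]) = (b[0], b[1]) = (32, 3) (two consecutive terms determine the rest), the sequence is periodic with period 48.
So b[18105] = b[0 + ((18105-0) mod 48)] = b[9] = 38.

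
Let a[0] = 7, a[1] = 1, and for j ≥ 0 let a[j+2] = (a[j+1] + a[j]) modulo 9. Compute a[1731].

a[0] = 7; a[1] = 1; a[2] = 8; a[3] = 0; a[4] = 8; a[5] = 8; a[6] = 7; a[7] = 6; a[8] = 4; a[9] = 1; a[10] = 5; a[11] = 6; a[12] = 2; a[13] = 8; a[14] = 1; a[15] = 0; a[16] = 1; a[17] = 1; a[18] = 2; a[19] = 3; a[20] = 5; a[21] = 8; a[22] = 4; a[23] = 3; a[24] = 7; a[25] = 1.
Since (a[24], a[25]) = (a[0], a[1]) = (7, 1) (two consecutive terms determine the rest), the sequence is periodic with period 24.
(1731 - 0) mod 24 = 3, so a[1731] = a[3] = 0.

0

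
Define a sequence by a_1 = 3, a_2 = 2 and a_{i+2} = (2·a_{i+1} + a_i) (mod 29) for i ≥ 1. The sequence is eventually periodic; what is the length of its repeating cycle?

20

Listing terms: a_1 = 3; a_2 = 2; a_3 = 7; a_4 = 16; a_5 = 10; a_6 = 7; a_7 = 24; a_8 = 26; a_9 = 18; a_{10} = 4; a_{11} = 26; a_{12} = 27; a_{13} = 22; a_{14} = 13; a_{15} = 19; a_{16} = 22; a_{17} = 5; a_{18} = 3; a_{19} = 11; a_{20} = 25; a_{21} = 3; a_{22} = 2.
The sequence repeats with period 20.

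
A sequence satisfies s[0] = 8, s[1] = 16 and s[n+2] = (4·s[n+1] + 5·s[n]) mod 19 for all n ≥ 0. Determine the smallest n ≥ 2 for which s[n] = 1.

s[0] = 8, s[1] = 16, s[2] = 9, s[3] = 2, s[4] = 15, s[5] = 13, s[6] = 13, s[7] = 3, s[8] = 1, s[9] = 0, s[10] = 5, s[11] = 1, s[12] = 10, s[13] = 7, s[14] = 2, s[15] = 5, s[16] = 11, s[17] = 12, s[18] = 8, s[19] = 16.
Since (s[18], s[19]) = (s[0], s[1]) = (8, 16) (two consecutive terms determine the rest), the sequence is periodic with period 18.
The value 1 first appears (with n ≥ 2) at s[8].

8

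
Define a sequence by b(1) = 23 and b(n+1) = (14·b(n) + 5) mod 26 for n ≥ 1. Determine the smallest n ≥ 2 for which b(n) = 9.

b(1) = 23,  b(2) = 15,  b(3) = 7,  b(4) = 25,  b(5) = 17,  b(6) = 9,  b(7) = 1,  b(8) = 19,  b(9) = 11,  b(10) = 3,  b(11) = 21,  b(12) = 13,  b(13) = 5,  b(14) = 23.
The sequence repeats with period 13.
The value 9 first appears (with n ≥ 2) at b(6).

6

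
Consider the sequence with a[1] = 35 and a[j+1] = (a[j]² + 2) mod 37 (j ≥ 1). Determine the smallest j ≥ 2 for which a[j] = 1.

We have a[1] = 35, a[2] = 6, a[3] = 1, a[4] = 3, a[5] = 11, a[6] = 12, a[7] = 35.
The sequence repeats with period 6.
The value 1 first appears (with j ≥ 2) at a[3].

3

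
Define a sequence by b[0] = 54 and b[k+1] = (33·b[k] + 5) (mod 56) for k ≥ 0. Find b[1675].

Computing terms: b[0] = 54,  b[1] = 51,  b[2] = 8,  b[3] = 45,  b[4] = 34,  b[5] = 7,  b[6] = 12,  b[7] = 9,  b[8] = 22,  b[9] = 3,  b[10] = 48,  b[11] = 21,  b[12] = 26,  b[13] = 23,  b[14] = 36,  b[15] = 17,  b[16] = 6,  b[17] = 35,  b[18] = 40,  b[19] = 37,  b[20] = 50,  b[21] = 31,  b[22] = 20,  b[23] = 49,  b[24] = 54.
The sequence repeats with period 24.
(1675 - 0) mod 24 = 19, so b[1675] = b[19] = 37.

37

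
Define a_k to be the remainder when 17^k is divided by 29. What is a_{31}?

12

We have a_0 = 1,  a_1 = 17,  a_2 = 28,  a_3 = 12,  a_4 = 1.
Since a_4 = a_0 = 1, the sequence is periodic with period 4.
So a_{31} = a_{0 + ((31-0) mod 4)} = a_3 = 12.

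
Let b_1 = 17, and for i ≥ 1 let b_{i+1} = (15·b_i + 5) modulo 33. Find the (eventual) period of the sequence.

5

Listing terms: b_1 = 17; b_2 = 29; b_3 = 11; b_4 = 5; b_5 = 14; b_6 = 17.
The sequence repeats with period 5.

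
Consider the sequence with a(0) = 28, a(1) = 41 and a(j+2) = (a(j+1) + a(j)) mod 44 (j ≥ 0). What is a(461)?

a(0) = 28; a(1) = 41; a(2) = 25; a(3) = 22; a(4) = 3; a(5) = 25; a(6) = 28; a(7) = 9; a(8) = 37; a(9) = 2; a(10) = 39; a(11) = 41; a(12) = 36; a(13) = 33; a(14) = 25; a(15) = 14; a(16) = 39; a(17) = 9; a(18) = 4; a(19) = 13; a(20) = 17; a(21) = 30; a(22) = 3; a(23) = 33; a(24) = 36; a(25) = 25; a(26) = 17; a(27) = 42; a(28) = 15; a(29) = 13; a(30) = 28; a(31) = 41.
Since (a(30), a(31)) = (a(0), a(1)) = (28, 41) (two consecutive terms determine the rest), the sequence is periodic with period 30.
So a(461) = a(0 + ((461-0) mod 30)) = a(11) = 41.

41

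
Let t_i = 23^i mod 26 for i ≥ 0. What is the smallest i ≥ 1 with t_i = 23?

1

Listing terms: t_0 = 1; t_1 = 23; t_2 = 9; t_3 = 25; t_4 = 3; t_5 = 17; t_6 = 1.
The sequence repeats with period 6.
The value 23 first appears (with i ≥ 1) at t_1.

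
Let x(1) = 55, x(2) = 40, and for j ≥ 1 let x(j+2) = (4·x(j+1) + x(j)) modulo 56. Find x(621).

We have x(1) = 55, x(2) = 40, x(3) = 47, x(4) = 4, x(5) = 7, x(6) = 32, x(7) = 23, x(8) = 12, x(9) = 15, x(10) = 16, x(11) = 23, x(12) = 52, x(13) = 7, x(14) = 24, x(15) = 47, x(16) = 44, x(17) = 55, x(18) = 40.
Since (x(17), x(18)) = (x(1), x(2)) = (55, 40) (two consecutive terms determine the rest), the sequence is periodic with period 16.
(621 - 1) mod 16 = 12, so x(621) = x(13) = 7.

7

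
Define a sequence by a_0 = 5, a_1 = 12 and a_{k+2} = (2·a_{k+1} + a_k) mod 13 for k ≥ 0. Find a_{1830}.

12

Computing terms: a_0 = 5,  a_1 = 12,  a_2 = 3,  a_3 = 5,  a_4 = 0,  a_5 = 5,  a_6 = 10,  a_7 = 12,  a_8 = 8,  a_9 = 2,  a_{10} = 12,  a_{11} = 0,  a_{12} = 12,  a_{13} = 11,  a_{14} = 8,  a_{15} = 1,  a_{16} = 10,  a_{17} = 8,  a_{18} = 0,  a_{19} = 8,  a_{20} = 3,  a_{21} = 1,  a_{22} = 5,  a_{23} = 11,  a_{24} = 1,  a_{25} = 0,  a_{26} = 1,  a_{27} = 2,  a_{28} = 5,  a_{29} = 12.
The sequence repeats with period 28.
So a_{1830} = a_{0 + ((1830-0) mod 28)} = a_{10} = 12.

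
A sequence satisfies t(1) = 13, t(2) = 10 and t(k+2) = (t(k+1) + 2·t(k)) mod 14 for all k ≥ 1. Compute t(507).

t(1) = 13, t(2) = 10, t(3) = 8, t(4) = 0, t(5) = 2, t(6) = 2, t(7) = 6, t(8) = 10, t(9) = 8.
Since (t(8), t(9)) = (t(2), t(3)) = (10, 8) (two consecutive terms determine the rest), the sequence is eventually periodic: after a pre-period of length 1 it cycles with period 6.
For k ≥ 2, t(k) depends only on (k - 2) mod 6. (507 - 2) mod 6 = 1, so t(507) = t(3) = 8.

8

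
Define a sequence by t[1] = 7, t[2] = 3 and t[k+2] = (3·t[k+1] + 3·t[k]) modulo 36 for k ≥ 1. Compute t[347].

27

Computing terms: t[1] = 7,  t[2] = 3,  t[3] = 30,  t[4] = 27,  t[5] = 27,  t[6] = 18,  t[7] = 27,  t[8] = 27.
Since (t[7], t[8]) = (t[4], t[5]) = (27, 27) (two consecutive terms determine the rest), the sequence is eventually periodic: after a pre-period of length 3 it cycles with period 3.
For k ≥ 4, t[k] depends only on (k - 4) mod 3. (347 - 4) mod 3 = 1, so t[347] = t[5] = 27.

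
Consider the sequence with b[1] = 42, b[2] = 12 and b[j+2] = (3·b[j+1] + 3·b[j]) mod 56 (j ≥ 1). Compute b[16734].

2

Listing terms: b[1] = 42, b[2] = 12, b[3] = 50, b[4] = 18, b[5] = 36, b[6] = 50, b[7] = 34, b[8] = 28, b[9] = 18, b[10] = 26, b[11] = 20, b[12] = 26, b[13] = 26, b[14] = 44, b[15] = 42, b[16] = 34, b[17] = 4, b[18] = 2, b[19] = 18, b[20] = 4, b[21] = 10, b[22] = 42, b[23] = 44, b[24] = 34, b[25] = 10, b[26] = 20, b[27] = 34, b[28] = 50, b[29] = 28, b[30] = 10, b[31] = 2, b[32] = 36, b[33] = 2, b[34] = 2, b[35] = 12, b[36] = 42, b[37] = 50, b[38] = 52, b[39] = 26, b[40] = 10, b[41] = 52, b[42] = 18, b[43] = 42, b[44] = 12.
Since (b[43], b[44]) = (b[1], b[2]) = (42, 12) (two consecutive terms determine the rest), the sequence is periodic with period 42.
(16734 - 1) mod 42 = 17, so b[16734] = b[18] = 2.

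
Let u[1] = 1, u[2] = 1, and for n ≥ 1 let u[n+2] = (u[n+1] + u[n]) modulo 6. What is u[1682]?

1

u[1] = 1; u[2] = 1; u[3] = 2; u[4] = 3; u[5] = 5; u[6] = 2; u[7] = 1; u[8] = 3; u[9] = 4; u[10] = 1; u[11] = 5; u[12] = 0; u[13] = 5; u[14] = 5; u[15] = 4; u[16] = 3; u[17] = 1; u[18] = 4; u[19] = 5; u[20] = 3; u[21] = 2; u[22] = 5; u[23] = 1; u[24] = 0; u[25] = 1; u[26] = 1.
The sequence repeats with period 24.
So u[1682] = u[1 + ((1682-1) mod 24)] = u[2] = 1.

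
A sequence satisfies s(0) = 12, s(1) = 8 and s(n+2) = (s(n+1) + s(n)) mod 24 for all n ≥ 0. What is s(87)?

20

We have s(0) = 12,  s(1) = 8,  s(2) = 20,  s(3) = 4,  s(4) = 0,  s(5) = 4,  s(6) = 4,  s(7) = 8,  s(8) = 12,  s(9) = 20,  s(10) = 8,  s(11) = 4,  s(12) = 12,  s(13) = 16,  s(14) = 4,  s(15) = 20,  s(16) = 0,  s(17) = 20,  s(18) = 20,  s(19) = 16,  s(20) = 12,  s(21) = 4,  s(22) = 16,  s(23) = 20,  s(24) = 12,  s(25) = 8.
The sequence repeats with period 24.
So s(87) = s(0 + ((87-0) mod 24)) = s(15) = 20.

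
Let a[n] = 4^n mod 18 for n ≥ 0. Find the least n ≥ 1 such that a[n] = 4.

Listing terms: a[0] = 1; a[1] = 4; a[2] = 16; a[3] = 10; a[4] = 4.
Since a[4] = a[1] = 4, the sequence is eventually periodic: after a pre-period of length 1 it cycles with period 3.
The value 4 first appears (with n ≥ 1) at a[1].

1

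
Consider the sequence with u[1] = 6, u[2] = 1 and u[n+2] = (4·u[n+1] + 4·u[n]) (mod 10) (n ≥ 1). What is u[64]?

We have u[1] = 6, u[2] = 1, u[3] = 8, u[4] = 6, u[5] = 6, u[6] = 8, u[7] = 6.
Since (u[6], u[7]) = (u[3], u[4]) = (8, 6) (two consecutive terms determine the rest), the sequence is eventually periodic: after a pre-period of length 2 it cycles with period 3.
For n ≥ 3, u[n] depends only on (n - 3) mod 3. (64 - 3) mod 3 = 1, so u[64] = u[4] = 6.

6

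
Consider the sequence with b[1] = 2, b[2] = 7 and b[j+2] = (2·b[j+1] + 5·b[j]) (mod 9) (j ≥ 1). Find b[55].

Computing terms: b[1] = 2; b[2] = 7; b[3] = 6; b[4] = 2; b[5] = 7.
Since (b[4], b[5]) = (b[1], b[2]) = (2, 7) (two consecutive terms determine the rest), the sequence is periodic with period 3.
So b[55] = b[1 + ((55-1) mod 3)] = b[1] = 2.

2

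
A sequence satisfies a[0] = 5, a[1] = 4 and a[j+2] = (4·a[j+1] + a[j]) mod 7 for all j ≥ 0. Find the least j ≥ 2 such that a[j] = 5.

5

Computing terms: a[0] = 5, a[1] = 4, a[2] = 0, a[3] = 4, a[4] = 2, a[5] = 5, a[6] = 1, a[7] = 2, a[8] = 2, a[9] = 3, a[10] = 0, a[11] = 3, a[12] = 5, a[13] = 2, a[14] = 6, a[15] = 5, a[16] = 5, a[17] = 4.
Since (a[16], a[17]) = (a[0], a[1]) = (5, 4) (two consecutive terms determine the rest), the sequence is periodic with period 16.
The value 5 first appears (with j ≥ 2) at a[5].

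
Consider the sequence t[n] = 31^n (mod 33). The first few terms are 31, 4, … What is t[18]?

We have t[1] = 31, t[2] = 4, t[3] = 25, t[4] = 16, t[5] = 1, t[6] = 31.
The sequence repeats with period 5.
(18 - 1) mod 5 = 2, so t[18] = t[3] = 25.

25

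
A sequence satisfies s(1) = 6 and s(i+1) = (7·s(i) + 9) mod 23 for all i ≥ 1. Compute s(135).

21

s(1) = 6, s(2) = 5, s(3) = 21, s(4) = 18, s(5) = 20, s(6) = 11, s(7) = 17, s(8) = 13, s(9) = 8, s(10) = 19, s(11) = 4, s(12) = 14, s(13) = 15, s(14) = 22, s(15) = 2, s(16) = 0, s(17) = 9, s(18) = 3, s(19) = 7, s(20) = 12, s(21) = 1, s(22) = 16, s(23) = 6.
The sequence repeats with period 22.
So s(135) = s(1 + ((135-1) mod 22)) = s(3) = 21.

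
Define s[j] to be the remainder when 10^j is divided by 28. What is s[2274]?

Listing terms: s[0] = 1, s[1] = 10, s[2] = 16, s[3] = 20, s[4] = 4, s[5] = 12, s[6] = 8, s[7] = 24, s[8] = 16.
Since s[8] = s[2] = 16, the sequence is eventually periodic: after a pre-period of length 2 it cycles with period 6.
For j ≥ 2, s[j] depends only on (j - 2) mod 6. (2274 - 2) mod 6 = 4, so s[2274] = s[6] = 8.

8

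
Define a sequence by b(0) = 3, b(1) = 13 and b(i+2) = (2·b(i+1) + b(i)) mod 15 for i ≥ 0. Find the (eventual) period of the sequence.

24

Computing terms: b(0) = 3, b(1) = 13, b(2) = 14, b(3) = 11, b(4) = 6, b(5) = 8, b(6) = 7, b(7) = 7, b(8) = 6, b(9) = 4, b(10) = 14, b(11) = 2, b(12) = 3, b(13) = 8, b(14) = 4, b(15) = 1, b(16) = 6, b(17) = 13, b(18) = 2, b(19) = 2, b(20) = 6, b(21) = 14, b(22) = 4, b(23) = 7, b(24) = 3, b(25) = 13.
Since (b(24), b(25)) = (b(0), b(1)) = (3, 13) (two consecutive terms determine the rest), the sequence is periodic with period 24.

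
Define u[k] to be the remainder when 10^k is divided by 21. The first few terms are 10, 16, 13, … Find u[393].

Listing terms: u[1] = 10, u[2] = 16, u[3] = 13, u[4] = 4, u[5] = 19, u[6] = 1, u[7] = 10.
The sequence repeats with period 6.
So u[393] = u[1 + ((393-1) mod 6)] = u[3] = 13.

13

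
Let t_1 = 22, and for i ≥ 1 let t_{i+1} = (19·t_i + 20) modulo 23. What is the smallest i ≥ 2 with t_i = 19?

Listing terms: t_1 = 22,  t_2 = 1,  t_3 = 16,  t_4 = 2,  t_5 = 12,  t_6 = 18,  t_7 = 17,  t_8 = 21,  t_9 = 5,  t_{10} = 0,  t_{11} = 20,  t_{12} = 9,  t_{13} = 7,  t_{14} = 15,  t_{15} = 6,  t_{16} = 19,  t_{17} = 13,  t_{18} = 14,  t_{19} = 10,  t_{20} = 3,  t_{21} = 8,  t_{22} = 11,  t_{23} = 22.
Since t_{23} = t_1 = 22, the sequence is periodic with period 22.
The value 19 first appears (with i ≥ 2) at t_{16}.

16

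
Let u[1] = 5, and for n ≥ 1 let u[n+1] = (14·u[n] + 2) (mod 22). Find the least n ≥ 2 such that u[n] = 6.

2

We have u[1] = 5,  u[2] = 6,  u[3] = 20,  u[4] = 18,  u[5] = 12,  u[6] = 16,  u[7] = 6.
Since u[7] = u[2] = 6, the sequence is eventually periodic: after a pre-period of length 1 it cycles with period 5.
The value 6 first appears (with n ≥ 2) at u[2].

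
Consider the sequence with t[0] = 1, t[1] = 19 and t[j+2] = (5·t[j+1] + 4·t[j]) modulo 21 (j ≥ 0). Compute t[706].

Listing terms: t[0] = 1; t[1] = 19; t[2] = 15; t[3] = 4; t[4] = 17; t[5] = 17; t[6] = 6; t[7] = 14; t[8] = 10; t[9] = 1; t[10] = 3; t[11] = 19; t[12] = 2; t[13] = 2; t[14] = 18; t[15] = 14; t[16] = 16; t[17] = 10; t[18] = 9; t[19] = 1; t[20] = 20; t[21] = 20; t[22] = 12; t[23] = 14; t[24] = 13; t[25] = 16; t[26] = 6; t[27] = 10; t[28] = 11; t[29] = 11; t[30] = 15; t[31] = 14; t[32] = 4; t[33] = 13; t[34] = 18; t[35] = 16; t[36] = 5; t[37] = 5; t[38] = 3; t[39] = 14; t[40] = 19; t[41] = 4; t[42] = 12; t[43] = 13; t[44] = 8; t[45] = 8; t[46] = 9; t[47] = 14; t[48] = 1; t[49] = 19.
The sequence repeats with period 48.
(706 - 0) mod 48 = 34, so t[706] = t[34] = 18.

18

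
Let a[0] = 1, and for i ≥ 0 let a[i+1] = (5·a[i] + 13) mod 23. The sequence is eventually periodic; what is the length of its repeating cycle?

22

We have a[0] = 1; a[1] = 18; a[2] = 11; a[3] = 22; a[4] = 8; a[5] = 7; a[6] = 2; a[7] = 0; a[8] = 13; a[9] = 9; a[10] = 12; a[11] = 4; a[12] = 10; a[13] = 17; a[14] = 6; a[15] = 20; a[16] = 21; a[17] = 3; a[18] = 5; a[19] = 15; a[20] = 19; a[21] = 16; a[22] = 1.
Since a[22] = a[0] = 1, the sequence is periodic with period 22.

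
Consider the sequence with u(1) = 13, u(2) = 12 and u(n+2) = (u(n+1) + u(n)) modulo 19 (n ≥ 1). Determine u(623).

0

Listing terms: u(1) = 13,  u(2) = 12,  u(3) = 6,  u(4) = 18,  u(5) = 5,  u(6) = 4,  u(7) = 9,  u(8) = 13,  u(9) = 3,  u(10) = 16,  u(11) = 0,  u(12) = 16,  u(13) = 16,  u(14) = 13,  u(15) = 10,  u(16) = 4,  u(17) = 14,  u(18) = 18,  u(19) = 13,  u(20) = 12.
The sequence repeats with period 18.
So u(623) = u(1 + ((623-1) mod 18)) = u(11) = 0.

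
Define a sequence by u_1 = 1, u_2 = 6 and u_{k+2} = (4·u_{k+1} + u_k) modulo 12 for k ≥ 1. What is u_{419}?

Computing terms: u_1 = 1; u_2 = 6; u_3 = 1; u_4 = 10; u_5 = 5; u_6 = 6; u_7 = 5; u_8 = 2; u_9 = 1; u_{10} = 6.
Since (u_9, u_{10}) = (u_1, u_2) = (1, 6) (two consecutive terms determine the rest), the sequence is periodic with period 8.
So u_{419} = u_{1 + ((419-1) mod 8)} = u_3 = 1.

1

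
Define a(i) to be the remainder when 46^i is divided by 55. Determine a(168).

a(0) = 1, a(1) = 46, a(2) = 26, a(3) = 41, a(4) = 16, a(5) = 21, a(6) = 31, a(7) = 51, a(8) = 36, a(9) = 6, a(10) = 1.
The sequence repeats with period 10.
(168 - 0) mod 10 = 8, so a(168) = a(8) = 36.

36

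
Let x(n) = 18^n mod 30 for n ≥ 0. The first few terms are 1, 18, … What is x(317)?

Listing terms: x(0) = 1,  x(1) = 18,  x(2) = 24,  x(3) = 12,  x(4) = 6,  x(5) = 18.
Since x(5) = x(1) = 18, the sequence is eventually periodic: after a pre-period of length 1 it cycles with period 4.
For n ≥ 1, x(n) depends only on (n - 1) mod 4. (317 - 1) mod 4 = 0, so x(317) = x(1) = 18.

18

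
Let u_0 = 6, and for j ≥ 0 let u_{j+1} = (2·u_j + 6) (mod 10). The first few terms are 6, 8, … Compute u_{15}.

We have u_0 = 6; u_1 = 8; u_2 = 2; u_3 = 0; u_4 = 6.
The sequence repeats with period 4.
(15 - 0) mod 4 = 3, so u_{15} = u_3 = 0.

0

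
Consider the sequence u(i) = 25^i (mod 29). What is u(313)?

20

We have u(0) = 1; u(1) = 25; u(2) = 16; u(3) = 23; u(4) = 24; u(5) = 20; u(6) = 7; u(7) = 1.
The sequence repeats with period 7.
So u(313) = u(0 + ((313-0) mod 7)) = u(5) = 20.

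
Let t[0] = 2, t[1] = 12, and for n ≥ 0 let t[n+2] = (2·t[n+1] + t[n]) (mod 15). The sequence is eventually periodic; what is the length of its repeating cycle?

24

Computing terms: t[0] = 2,  t[1] = 12,  t[2] = 11,  t[3] = 4,  t[4] = 4,  t[5] = 12,  t[6] = 13,  t[7] = 8,  t[8] = 14,  t[9] = 6,  t[10] = 11,  t[11] = 13,  t[12] = 7,  t[13] = 12,  t[14] = 1,  t[15] = 14,  t[16] = 14,  t[17] = 12,  t[18] = 8,  t[19] = 13,  t[20] = 4,  t[21] = 6,  t[22] = 1,  t[23] = 8,  t[24] = 2,  t[25] = 12.
The sequence repeats with period 24.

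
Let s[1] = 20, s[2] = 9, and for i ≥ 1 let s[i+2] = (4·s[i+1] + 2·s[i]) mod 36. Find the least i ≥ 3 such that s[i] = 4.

3

Computing terms: s[1] = 20; s[2] = 9; s[3] = 4; s[4] = 34; s[5] = 0; s[6] = 32; s[7] = 20; s[8] = 0; s[9] = 4; s[10] = 16; s[11] = 0; s[12] = 32.
Since (s[11], s[12]) = (s[5], s[6]) = (0, 32) (two consecutive terms determine the rest), the sequence is eventually periodic: after a pre-period of length 4 it cycles with period 6.
The value 4 first appears (with i ≥ 3) at s[3].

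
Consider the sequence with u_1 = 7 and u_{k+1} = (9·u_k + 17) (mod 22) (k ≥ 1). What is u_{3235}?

Listing terms: u_1 = 7,  u_2 = 14,  u_3 = 11,  u_4 = 6,  u_5 = 5,  u_6 = 18,  u_7 = 3,  u_8 = 0,  u_9 = 17,  u_{10} = 16,  u_{11} = 7.
The sequence repeats with period 10.
So u_{3235} = u_{1 + ((3235-1) mod 10)} = u_5 = 5.

5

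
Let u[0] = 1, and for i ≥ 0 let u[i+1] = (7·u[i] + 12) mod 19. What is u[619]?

u[0] = 1; u[1] = 0; u[2] = 12; u[3] = 1.
Since u[3] = u[0] = 1, the sequence is periodic with period 3.
So u[619] = u[0 + ((619-0) mod 3)] = u[1] = 0.

0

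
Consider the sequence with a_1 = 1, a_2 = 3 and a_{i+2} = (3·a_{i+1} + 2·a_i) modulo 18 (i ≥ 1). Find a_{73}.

1

a_1 = 1; a_2 = 3; a_3 = 11; a_4 = 3; a_5 = 13; a_6 = 9; a_7 = 17; a_8 = 15; a_9 = 7; a_{10} = 15; a_{11} = 5; a_{12} = 9; a_{13} = 1; a_{14} = 3.
Since (a_{13}, a_{14}) = (a_1, a_2) = (1, 3) (two consecutive terms determine the rest), the sequence is periodic with period 12.
(73 - 1) mod 12 = 0, so a_{73} = a_1 = 1.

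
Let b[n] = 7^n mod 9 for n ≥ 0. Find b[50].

4

Computing terms: b[0] = 1, b[1] = 7, b[2] = 4, b[3] = 1.
The sequence repeats with period 3.
So b[50] = b[0 + ((50-0) mod 3)] = b[2] = 4.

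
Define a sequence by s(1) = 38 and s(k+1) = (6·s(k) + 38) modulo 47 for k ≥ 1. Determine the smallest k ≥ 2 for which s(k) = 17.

15

Computing terms: s(1) = 38,  s(2) = 31,  s(3) = 36,  s(4) = 19,  s(5) = 11,  s(6) = 10,  s(7) = 4,  s(8) = 15,  s(9) = 34,  s(10) = 7,  s(11) = 33,  s(12) = 1,  s(13) = 44,  s(14) = 20,  s(15) = 17,  s(16) = 46,  s(17) = 32,  s(18) = 42,  s(19) = 8,  s(20) = 39,  s(21) = 37,  s(22) = 25,  s(23) = 0,  s(24) = 38.
Since s(24) = s(1) = 38, the sequence is periodic with period 23.
The value 17 first appears (with k ≥ 2) at s(15).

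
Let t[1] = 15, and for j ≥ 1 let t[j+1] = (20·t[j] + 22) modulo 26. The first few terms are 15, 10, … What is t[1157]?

4

t[1] = 15; t[2] = 10; t[3] = 14; t[4] = 16; t[5] = 4; t[6] = 24; t[7] = 8; t[8] = 0; t[9] = 22; t[10] = 20; t[11] = 6; t[12] = 12; t[13] = 2; t[14] = 10.
Since t[14] = t[2] = 10, the sequence is eventually periodic: after a pre-period of length 1 it cycles with period 12.
For j ≥ 2, t[j] depends only on (j - 2) mod 12. (1157 - 2) mod 12 = 3, so t[1157] = t[5] = 4.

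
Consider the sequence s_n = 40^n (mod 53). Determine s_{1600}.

We have s_1 = 40; s_2 = 10; s_3 = 29; s_4 = 47; s_5 = 25; s_6 = 46; s_7 = 38; s_8 = 36; s_9 = 9; s_{10} = 42; s_{11} = 37; s_{12} = 49; s_{13} = 52; s_{14} = 13; s_{15} = 43; s_{16} = 24; s_{17} = 6; s_{18} = 28; s_{19} = 7; s_{20} = 15; s_{21} = 17; s_{22} = 44; s_{23} = 11; s_{24} = 16; s_{25} = 4; s_{26} = 1; s_{27} = 40.
Since s_{27} = s_1 = 40, the sequence is periodic with period 26.
(1600 - 1) mod 26 = 13, so s_{1600} = s_{14} = 13.

13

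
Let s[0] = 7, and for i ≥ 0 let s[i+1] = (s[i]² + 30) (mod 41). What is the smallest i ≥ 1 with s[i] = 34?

3

We have s[0] = 7, s[1] = 38, s[2] = 39, s[3] = 34, s[4] = 38.
Since s[4] = s[1] = 38, the sequence is eventually periodic: after a pre-period of length 1 it cycles with period 3.
The value 34 first appears (with i ≥ 1) at s[3].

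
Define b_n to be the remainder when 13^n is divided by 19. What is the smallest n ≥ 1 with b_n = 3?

17

b_0 = 1; b_1 = 13; b_2 = 17; b_3 = 12; b_4 = 4; b_5 = 14; b_6 = 11; b_7 = 10; b_8 = 16; b_9 = 18; b_{10} = 6; b_{11} = 2; b_{12} = 7; b_{13} = 15; b_{14} = 5; b_{15} = 8; b_{16} = 9; b_{17} = 3; b_{18} = 1.
Since b_{18} = b_0 = 1, the sequence is periodic with period 18.
The value 3 first appears (with n ≥ 1) at b_{17}.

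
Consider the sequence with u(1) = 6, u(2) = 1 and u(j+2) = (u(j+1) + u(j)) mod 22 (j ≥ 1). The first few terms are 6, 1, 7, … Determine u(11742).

Listing terms: u(1) = 6; u(2) = 1; u(3) = 7; u(4) = 8; u(5) = 15; u(6) = 1; u(7) = 16; u(8) = 17; u(9) = 11; u(10) = 6; u(11) = 17; u(12) = 1; u(13) = 18; u(14) = 19; u(15) = 15; u(16) = 12; u(17) = 5; u(18) = 17; u(19) = 0; u(20) = 17; u(21) = 17; u(22) = 12; u(23) = 7; u(24) = 19; u(25) = 4; u(26) = 1; u(27) = 5; u(28) = 6; u(29) = 11; u(30) = 17; u(31) = 6; u(32) = 1.
Since (u(31), u(32)) = (u(1), u(2)) = (6, 1) (two consecutive terms determine the rest), the sequence is periodic with period 30.
(11742 - 1) mod 30 = 11, so u(11742) = u(12) = 1.

1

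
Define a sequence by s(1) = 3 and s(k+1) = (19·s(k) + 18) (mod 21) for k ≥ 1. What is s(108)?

Listing terms: s(1) = 3, s(2) = 12, s(3) = 15, s(4) = 9, s(5) = 0, s(6) = 18, s(7) = 3.
Since s(7) = s(1) = 3, the sequence is periodic with period 6.
(108 - 1) mod 6 = 5, so s(108) = s(6) = 18.

18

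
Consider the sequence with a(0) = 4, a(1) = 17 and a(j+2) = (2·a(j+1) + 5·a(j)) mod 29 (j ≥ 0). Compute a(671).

Listing terms: a(0) = 4; a(1) = 17; a(2) = 25; a(3) = 19; a(4) = 18; a(5) = 15; a(6) = 4; a(7) = 25; a(8) = 12; a(9) = 4; a(10) = 10; a(11) = 11; a(12) = 14; a(13) = 25; a(14) = 4; a(15) = 17.
The sequence repeats with period 14.
(671 - 0) mod 14 = 13, so a(671) = a(13) = 25.

25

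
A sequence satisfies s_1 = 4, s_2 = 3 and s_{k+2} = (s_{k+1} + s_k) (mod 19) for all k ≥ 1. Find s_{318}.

s_1 = 4,  s_2 = 3,  s_3 = 7,  s_4 = 10,  s_5 = 17,  s_6 = 8,  s_7 = 6,  s_8 = 14,  s_9 = 1,  s_{10} = 15,  s_{11} = 16,  s_{12} = 12,  s_{13} = 9,  s_{14} = 2,  s_{15} = 11,  s_{16} = 13,  s_{17} = 5,  s_{18} = 18,  s_{19} = 4,  s_{20} = 3.
Since (s_{19}, s_{20}) = (s_1, s_2) = (4, 3) (two consecutive terms determine the rest), the sequence is periodic with period 18.
So s_{318} = s_{1 + ((318-1) mod 18)} = s_{12} = 12.

12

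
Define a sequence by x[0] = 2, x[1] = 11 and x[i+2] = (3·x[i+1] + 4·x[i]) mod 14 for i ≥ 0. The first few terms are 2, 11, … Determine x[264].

We have x[0] = 2,  x[1] = 11,  x[2] = 13,  x[3] = 13,  x[4] = 7,  x[5] = 3,  x[6] = 9,  x[7] = 11,  x[8] = 13.
Since (x[7], x[8]) = (x[1], x[2]) = (11, 13) (two consecutive terms determine the rest), the sequence is eventually periodic: after a pre-period of length 1 it cycles with period 6.
For i ≥ 1, x[i] depends only on (i - 1) mod 6. (264 - 1) mod 6 = 5, so x[264] = x[6] = 9.

9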